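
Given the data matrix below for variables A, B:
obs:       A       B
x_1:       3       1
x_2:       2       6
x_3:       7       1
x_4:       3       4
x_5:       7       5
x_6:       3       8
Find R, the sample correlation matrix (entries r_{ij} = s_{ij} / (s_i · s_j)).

Step 1 — column means:
  mean(A) = (3 + 2 + 7 + 3 + 7 + 3) / 6 = 25/6 = 4.1667
  mean(B) = (1 + 6 + 1 + 4 + 5 + 8) / 6 = 25/6 = 4.1667

Step 2 — sample variances and covariances s[i,j] = (1/(n-1)) · Σ_k (x_{k,i} - mean_i) · (x_{k,j} - mean_j), with n-1 = 5:
  s[A,A] = ((-1.1667)·(-1.1667) + (-2.1667)·(-2.1667) + (2.8333)·(2.8333) + (-1.1667)·(-1.1667) + (2.8333)·(2.8333) + (-1.1667)·(-1.1667)) / 5 = 24.8333/5 = 4.9667
  s[A,B] = ((-1.1667)·(-3.1667) + (-2.1667)·(1.8333) + (2.8333)·(-3.1667) + (-1.1667)·(-0.1667) + (2.8333)·(0.8333) + (-1.1667)·(3.8333)) / 5 = -11.1667/5 = -2.2333
  s[B,B] = ((-3.1667)·(-3.1667) + (1.8333)·(1.8333) + (-3.1667)·(-3.1667) + (-0.1667)·(-0.1667) + (0.8333)·(0.8333) + (3.8333)·(3.8333)) / 5 = 38.8333/5 = 7.7667
  Sample standard deviations s_i = √(s[i,i]):
  s(A) = √(4.9667) = 2.2286
  s(B) = √(7.7667) = 2.7869

Step 3 — r_{ij} = s_{ij} / (s_i · s_j):
  r[A,A] = 1 (diagonal).
  r[A,B] = -2.2333 / (2.2286 · 2.7869) = -2.2333 / 6.2108 = -0.3596
  r[B,B] = 1 (diagonal).

R is symmetric with unit diagonal. Assembling:

R = [[1, -0.3596],
 [-0.3596, 1]]


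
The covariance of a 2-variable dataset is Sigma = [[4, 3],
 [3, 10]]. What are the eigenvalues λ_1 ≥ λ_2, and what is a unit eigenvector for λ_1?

Step 1 — characteristic polynomial of 2×2 Sigma:
  det(Sigma - λI) = λ² - trace · λ + det = 0.
  trace = 4 + 10 = 14, det = 4·10 - (3)² = 31.
Step 2 — discriminant:
  Δ = trace² - 4·det = 196 - 124 = 72.
Step 3 — eigenvalues:
  λ = (trace ± √Δ)/2 = (14 ± 8.4853)/2,
  λ_1 = 11.2426,  λ_2 = 2.7574.

Step 4 — unit eigenvector for λ_1: solve (Sigma - λ_1 I)v = 0. First row:
  (4 - 11.2426)·v_x + (3)·v_y = 0, i.e. (-7.2426)·v_x + (3)·v_y = 0,
  so v ∝ (b, λ_1 - a) = (3, 7.2426) = u.
  ||u|| = √((3)² + (7.2426)²) = √(61.4558) ≈ 7.8394,
  v_1 = u/||u|| ≈ (0.3827, 0.9239) (||v_1|| = 1).

λ_1 = 11.2426,  λ_2 = 2.7574;  v_1 ≈ (0.3827, 0.9239)


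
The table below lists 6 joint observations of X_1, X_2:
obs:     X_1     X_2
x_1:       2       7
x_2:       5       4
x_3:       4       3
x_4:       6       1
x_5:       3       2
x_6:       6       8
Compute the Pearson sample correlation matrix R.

Step 1 — column means:
  mean(X_1) = (2 + 5 + 4 + 6 + 3 + 6) / 6 = 26/6 = 4.3333
  mean(X_2) = (7 + 4 + 3 + 1 + 2 + 8) / 6 = 25/6 = 4.1667

Step 2 — sample variances and covariances s[i,j] = (1/(n-1)) · Σ_k (x_{k,i} - mean_i) · (x_{k,j} - mean_j), with n-1 = 5:
  s[X_1,X_1] = ((-2.3333)·(-2.3333) + (0.6667)·(0.6667) + (-0.3333)·(-0.3333) + (1.6667)·(1.6667) + (-1.3333)·(-1.3333) + (1.6667)·(1.6667)) / 5 = 13.3333/5 = 2.6667
  s[X_1,X_2] = ((-2.3333)·(2.8333) + (0.6667)·(-0.1667) + (-0.3333)·(-1.1667) + (1.6667)·(-3.1667) + (-1.3333)·(-2.1667) + (1.6667)·(3.8333)) / 5 = -2.3333/5 = -0.4667
  s[X_2,X_2] = ((2.8333)·(2.8333) + (-0.1667)·(-0.1667) + (-1.1667)·(-1.1667) + (-3.1667)·(-3.1667) + (-2.1667)·(-2.1667) + (3.8333)·(3.8333)) / 5 = 38.8333/5 = 7.7667
  Sample standard deviations s_i = √(s[i,i]):
  s(X_1) = √(2.6667) = 1.633
  s(X_2) = √(7.7667) = 2.7869

Step 3 — r_{ij} = s_{ij} / (s_i · s_j):
  r[X_1,X_1] = 1 (diagonal).
  r[X_1,X_2] = -0.4667 / (1.633 · 2.7869) = -0.4667 / 4.5509 = -0.1025
  r[X_2,X_2] = 1 (diagonal).

R is symmetric with unit diagonal. Assembling:

R = [[1, -0.1025],
 [-0.1025, 1]]


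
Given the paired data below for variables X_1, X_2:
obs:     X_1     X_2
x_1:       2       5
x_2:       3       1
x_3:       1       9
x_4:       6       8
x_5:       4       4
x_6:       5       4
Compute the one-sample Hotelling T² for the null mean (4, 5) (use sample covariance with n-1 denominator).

Step 1 — sample mean vector:
  mean(X_1) = (2 + 3 + 1 + 6 + 4 + 5) / 6 = 21/6 = 3.5
  mean(X_2) = (5 + 1 + 9 + 8 + 4 + 4) / 6 = 31/6 = 5.1667
  x̄ = (3.5, 5.1667),  deviation x̄ - mu_0 = (3.5, 5.1667) - (4, 5) = (-0.5, 0.1667).

Step 2 — sample covariance matrix, S[i,j] = (1/(n-1)) · Σ_k (x_{k,i} - mean_i) · (x_{k,j} - mean_j), divisor n-1 = 5:
  S[X_1,X_1] = ((-1.5)·(-1.5) + (-0.5)·(-0.5) + (-2.5)·(-2.5) + (2.5)·(2.5) + (0.5)·(0.5) + (1.5)·(1.5)) / 5 = 17.5/5 = 3.5
  S[X_1,X_2] = ((-1.5)·(-0.1667) + (-0.5)·(-4.1667) + (-2.5)·(3.8333) + (2.5)·(2.8333) + (0.5)·(-1.1667) + (1.5)·(-1.1667)) / 5 = -2.5/5 = -0.5
  S[X_2,X_2] = ((-0.1667)·(-0.1667) + (-4.1667)·(-4.1667) + (3.8333)·(3.8333) + (2.8333)·(2.8333) + (-1.1667)·(-1.1667) + (-1.1667)·(-1.1667)) / 5 = 42.8333/5 = 8.5667
  S = [[3.5, -0.5],
 [-0.5, 8.5667]].

Step 3 — invert S. det(S) = 3.5·8.5667 - (-0.5)² = 29.7333.
  S^{-1} = (1/det) · [[d, -b], [-b, a]] = [[0.2881, 0.0168],
 [0.0168, 0.1177]].

Step 4 — quadratic form (x̄ - mu_0)^T · S^{-1} · (x̄ - mu_0):
  S^{-1} · (x̄ - mu_0) = (-0.1413, 0.0112),
  (x̄ - mu_0)^T · [...] = (-0.5)·(-0.1413) + (0.1667)·(0.0112) = 0.0725.

Step 5 — scale by n: T² = 6 · 0.0725 = 0.435.

T² ≈ 0.435


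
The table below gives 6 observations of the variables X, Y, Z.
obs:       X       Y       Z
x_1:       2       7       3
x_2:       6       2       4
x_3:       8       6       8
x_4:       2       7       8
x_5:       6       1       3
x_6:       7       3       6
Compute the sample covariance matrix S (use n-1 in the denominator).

Step 1 — column means:
  mean(X) = (2 + 6 + 8 + 2 + 6 + 7) / 6 = 31/6 = 5.1667
  mean(Y) = (7 + 2 + 6 + 7 + 1 + 3) / 6 = 26/6 = 4.3333
  mean(Z) = (3 + 4 + 8 + 8 + 3 + 6) / 6 = 32/6 = 5.3333

Step 2 — sample covariance S[i,j] = (1/(n-1)) · Σ_k (x_{k,i} - mean_i) · (x_{k,j} - mean_j), with n-1 = 5.
  S[X,X] = ((-3.1667)·(-3.1667) + (0.8333)·(0.8333) + (2.8333)·(2.8333) + (-3.1667)·(-3.1667) + (0.8333)·(0.8333) + (1.8333)·(1.8333)) / 5 = 32.8333/5 = 6.5667
  S[X,Y] = ((-3.1667)·(2.6667) + (0.8333)·(-2.3333) + (2.8333)·(1.6667) + (-3.1667)·(2.6667) + (0.8333)·(-3.3333) + (1.8333)·(-1.3333)) / 5 = -19.3333/5 = -3.8667
  S[X,Z] = ((-3.1667)·(-2.3333) + (0.8333)·(-1.3333) + (2.8333)·(2.6667) + (-3.1667)·(2.6667) + (0.8333)·(-2.3333) + (1.8333)·(0.6667)) / 5 = 4.6667/5 = 0.9333
  S[Y,Y] = ((2.6667)·(2.6667) + (-2.3333)·(-2.3333) + (1.6667)·(1.6667) + (2.6667)·(2.6667) + (-3.3333)·(-3.3333) + (-1.3333)·(-1.3333)) / 5 = 35.3333/5 = 7.0667
  S[Y,Z] = ((2.6667)·(-2.3333) + (-2.3333)·(-1.3333) + (1.6667)·(2.6667) + (2.6667)·(2.6667) + (-3.3333)·(-2.3333) + (-1.3333)·(0.6667)) / 5 = 15.3333/5 = 3.0667
  S[Z,Z] = ((-2.3333)·(-2.3333) + (-1.3333)·(-1.3333) + (2.6667)·(2.6667) + (2.6667)·(2.6667) + (-2.3333)·(-2.3333) + (0.6667)·(0.6667)) / 5 = 27.3333/5 = 5.4667

S is symmetric (S[j,i] = S[i,j]). Assembling:

S = [[6.5667, -3.8667, 0.9333],
 [-3.8667, 7.0667, 3.0667],
 [0.9333, 3.0667, 5.4667]]


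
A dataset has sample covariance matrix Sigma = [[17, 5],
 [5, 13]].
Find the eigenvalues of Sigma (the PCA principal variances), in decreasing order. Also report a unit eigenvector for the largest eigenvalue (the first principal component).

Step 1 — characteristic polynomial of 2×2 Sigma:
  det(Sigma - λI) = λ² - trace · λ + det = 0.
  trace = 17 + 13 = 30, det = 17·13 - (5)² = 196.
Step 2 — discriminant:
  Δ = trace² - 4·det = 900 - 784 = 116.
Step 3 — eigenvalues:
  λ = (trace ± √Δ)/2 = (30 ± 10.7703)/2,
  λ_1 = 20.3852,  λ_2 = 9.6148.

Step 4 — unit eigenvector for λ_1: solve (Sigma - λ_1 I)v = 0. First row:
  (17 - 20.3852)·v_x + (5)·v_y = 0, i.e. (-3.3852)·v_x + (5)·v_y = 0,
  so v ∝ (b, λ_1 - a) = (5, 3.3852) = u.
  ||u|| = √((5)² + (3.3852)²) = √(36.4593) ≈ 6.0382,
  v_1 = u/||u|| ≈ (0.8281, 0.5606) (||v_1|| = 1).

λ_1 = 20.3852,  λ_2 = 9.6148;  v_1 ≈ (0.8281, 0.5606)


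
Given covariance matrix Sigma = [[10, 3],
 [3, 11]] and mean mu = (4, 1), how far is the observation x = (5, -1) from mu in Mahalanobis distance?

Step 1 — centre the observation: (x - mu) = (1, -2).

Step 2 — invert Sigma. det(Sigma) = 10·11 - (3)² = 101.
  Sigma^{-1} = (1/det) · [[d, -b], [-b, a]] = [[0.1089, -0.0297],
 [-0.0297, 0.099]].

Step 3 — form the quadratic (x - mu)^T · Sigma^{-1} · (x - mu):
  Sigma^{-1} · (x - mu) = (0.1683, -0.2277).
  (x - mu)^T · [Sigma^{-1} · (x - mu)] = (1)·(0.1683) + (-2)·(-0.2277) = 0.6238.

Step 4 — take square root: d = √(0.6238) ≈ 0.7898.

d(x, mu) = √(0.6238) ≈ 0.7898


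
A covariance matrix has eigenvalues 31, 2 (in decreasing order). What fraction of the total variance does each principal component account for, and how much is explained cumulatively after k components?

Step 1 — total variance = trace(Sigma) = Σ λ_i = 31 + 2 = 33.

Step 2 — fraction explained by component i = λ_i / Σ λ:
  PC1: 31/33 = 0.9394
  PC2: 2/33 = 0.0606

Step 3 — cumulative fraction after k components = (λ_1 + ... + λ_k) / Σ λ:
  k = 1: 31/33 = 0.9394
  k = 2: (31 + 2)/33 = 33/33 = 1

Summary (fraction, with percent):

explained: PC1 0.9394 (93.94%), PC2 0.0606 (6.06%);  cumulative: 0.9394, 1


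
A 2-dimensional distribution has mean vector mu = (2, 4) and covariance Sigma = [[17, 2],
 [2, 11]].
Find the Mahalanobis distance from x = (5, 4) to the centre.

Step 1 — centre the observation: (x - mu) = (3, 0).

Step 2 — invert Sigma. det(Sigma) = 17·11 - (2)² = 183.
  Sigma^{-1} = (1/det) · [[d, -b], [-b, a]] = [[0.0601, -0.0109],
 [-0.0109, 0.0929]].

Step 3 — form the quadratic (x - mu)^T · Sigma^{-1} · (x - mu):
  Sigma^{-1} · (x - mu) = (0.1803, -0.0328).
  (x - mu)^T · [Sigma^{-1} · (x - mu)] = (3)·(0.1803) + (0)·(-0.0328) = 0.541.

Step 4 — take square root: d = √(0.541) ≈ 0.7355.

d(x, mu) = √(0.541) ≈ 0.7355


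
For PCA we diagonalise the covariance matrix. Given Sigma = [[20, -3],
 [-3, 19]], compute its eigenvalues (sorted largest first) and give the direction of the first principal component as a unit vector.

Step 1 — characteristic polynomial of 2×2 Sigma:
  det(Sigma - λI) = λ² - trace · λ + det = 0.
  trace = 20 + 19 = 39, det = 20·19 - (-3)² = 371.
Step 2 — discriminant:
  Δ = trace² - 4·det = 1521 - 1484 = 37.
Step 3 — eigenvalues:
  λ = (trace ± √Δ)/2 = (39 ± 6.0828)/2,
  λ_1 = 22.5414,  λ_2 = 16.4586.

Step 4 — unit eigenvector for λ_1: solve (Sigma - λ_1 I)v = 0. First row:
  (20 - 22.5414)·v_x + (-3)·v_y = 0, i.e. (-2.5414)·v_x + (-3)·v_y = 0,
  so v ∝ (b, λ_1 - a) = (-3, 2.5414); multiply by -1 so the first entry is positive: u = (3, -2.5414).
  ||u|| = √((3)² + (-2.5414)²) = √(15.4586) ≈ 3.9317,
  v_1 = u/||u|| ≈ (0.763, -0.6464) (||v_1|| = 1).

λ_1 = 22.5414,  λ_2 = 16.4586;  v_1 ≈ (0.763, -0.6464)


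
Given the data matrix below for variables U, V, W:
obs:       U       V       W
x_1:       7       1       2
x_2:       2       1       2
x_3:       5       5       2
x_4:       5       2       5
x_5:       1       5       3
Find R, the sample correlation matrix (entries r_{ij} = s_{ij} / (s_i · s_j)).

Step 1 — column means:
  mean(U) = (7 + 2 + 5 + 5 + 1) / 5 = 20/5 = 4
  mean(V) = (1 + 1 + 5 + 2 + 5) / 5 = 14/5 = 2.8
  mean(W) = (2 + 2 + 2 + 5 + 3) / 5 = 14/5 = 2.8

Step 2 — sample variances and covariances s[i,j] = (1/(n-1)) · Σ_k (x_{k,i} - mean_i) · (x_{k,j} - mean_j), with n-1 = 4:
  s[U,U] = ((3)·(3) + (-2)·(-2) + (1)·(1) + (1)·(1) + (-3)·(-3)) / 4 = 24/4 = 6
  s[U,V] = ((3)·(-1.8) + (-2)·(-1.8) + (1)·(2.2) + (1)·(-0.8) + (-3)·(2.2)) / 4 = -7/4 = -1.75
  s[U,W] = ((3)·(-0.8) + (-2)·(-0.8) + (1)·(-0.8) + (1)·(2.2) + (-3)·(0.2)) / 4 = 0/4 = 0
  s[V,V] = ((-1.8)·(-1.8) + (-1.8)·(-1.8) + (2.2)·(2.2) + (-0.8)·(-0.8) + (2.2)·(2.2)) / 4 = 16.8/4 = 4.2
  s[V,W] = ((-1.8)·(-0.8) + (-1.8)·(-0.8) + (2.2)·(-0.8) + (-0.8)·(2.2) + (2.2)·(0.2)) / 4 = -0.2/4 = -0.05
  s[W,W] = ((-0.8)·(-0.8) + (-0.8)·(-0.8) + (-0.8)·(-0.8) + (2.2)·(2.2) + (0.2)·(0.2)) / 4 = 6.8/4 = 1.7
  Sample standard deviations s_i = √(s[i,i]):
  s(U) = √(6) = 2.4495
  s(V) = √(4.2) = 2.0494
  s(W) = √(1.7) = 1.3038

Step 3 — r_{ij} = s_{ij} / (s_i · s_j):
  r[U,U] = 1 (diagonal).
  r[U,V] = -1.75 / (2.4495 · 2.0494) = -1.75 / 5.02 = -0.3486
  r[U,W] = 0 / (2.4495 · 1.3038) = 0 / 3.1937 = 0
  r[V,V] = 1 (diagonal).
  r[V,W] = -0.05 / (2.0494 · 1.3038) = -0.05 / 2.6721 = -0.0187
  r[W,W] = 1 (diagonal).

R is symmetric with unit diagonal. Assembling:

R = [[1, -0.3486, 0],
 [-0.3486, 1, -0.0187],
 [0, -0.0187, 1]]


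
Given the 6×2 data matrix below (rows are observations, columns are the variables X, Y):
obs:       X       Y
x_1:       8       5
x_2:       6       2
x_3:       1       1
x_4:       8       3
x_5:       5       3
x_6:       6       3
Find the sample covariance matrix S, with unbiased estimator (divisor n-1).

Step 1 — column means:
  mean(X) = (8 + 6 + 1 + 8 + 5 + 6) / 6 = 34/6 = 5.6667
  mean(Y) = (5 + 2 + 1 + 3 + 3 + 3) / 6 = 17/6 = 2.8333

Step 2 — sample covariance S[i,j] = (1/(n-1)) · Σ_k (x_{k,i} - mean_i) · (x_{k,j} - mean_j), with n-1 = 5.
  S[X,X] = ((2.3333)·(2.3333) + (0.3333)·(0.3333) + (-4.6667)·(-4.6667) + (2.3333)·(2.3333) + (-0.6667)·(-0.6667) + (0.3333)·(0.3333)) / 5 = 33.3333/5 = 6.6667
  S[X,Y] = ((2.3333)·(2.1667) + (0.3333)·(-0.8333) + (-4.6667)·(-1.8333) + (2.3333)·(0.1667) + (-0.6667)·(0.1667) + (0.3333)·(0.1667)) / 5 = 13.6667/5 = 2.7333
  S[Y,Y] = ((2.1667)·(2.1667) + (-0.8333)·(-0.8333) + (-1.8333)·(-1.8333) + (0.1667)·(0.1667) + (0.1667)·(0.1667) + (0.1667)·(0.1667)) / 5 = 8.8333/5 = 1.7667

S is symmetric (S[j,i] = S[i,j]). Assembling:

S = [[6.6667, 2.7333],
 [2.7333, 1.7667]]


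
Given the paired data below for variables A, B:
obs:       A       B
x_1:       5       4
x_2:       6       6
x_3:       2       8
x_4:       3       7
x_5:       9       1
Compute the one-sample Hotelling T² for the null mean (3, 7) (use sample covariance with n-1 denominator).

Step 1 — sample mean vector:
  mean(A) = (5 + 6 + 2 + 3 + 9) / 5 = 25/5 = 5
  mean(B) = (4 + 6 + 8 + 7 + 1) / 5 = 26/5 = 5.2
  x̄ = (5, 5.2),  deviation x̄ - mu_0 = (5, 5.2) - (3, 7) = (2, -1.8).

Step 2 — sample covariance matrix, S[i,j] = (1/(n-1)) · Σ_k (x_{k,i} - mean_i) · (x_{k,j} - mean_j), divisor n-1 = 4:
  S[A,A] = ((0)·(0) + (1)·(1) + (-3)·(-3) + (-2)·(-2) + (4)·(4)) / 4 = 30/4 = 7.5
  S[A,B] = ((0)·(-1.2) + (1)·(0.8) + (-3)·(2.8) + (-2)·(1.8) + (4)·(-4.2)) / 4 = -28/4 = -7
  S[B,B] = ((-1.2)·(-1.2) + (0.8)·(0.8) + (2.8)·(2.8) + (1.8)·(1.8) + (-4.2)·(-4.2)) / 4 = 30.8/4 = 7.7
  S = [[7.5, -7],
 [-7, 7.7]].

Step 3 — invert S. det(S) = 7.5·7.7 - (-7)² = 8.75.
  S^{-1} = (1/det) · [[d, -b], [-b, a]] = [[0.88, 0.8],
 [0.8, 0.8571]].

Step 4 — quadratic form (x̄ - mu_0)^T · S^{-1} · (x̄ - mu_0):
  S^{-1} · (x̄ - mu_0) = (0.32, 0.0571),
  (x̄ - mu_0)^T · [...] = (2)·(0.32) + (-1.8)·(0.0571) = 0.5371.

Step 5 — scale by n: T² = 5 · 0.5371 = 2.6857.

T² ≈ 2.6857


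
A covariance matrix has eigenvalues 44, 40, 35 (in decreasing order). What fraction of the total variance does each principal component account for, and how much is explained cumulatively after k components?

Step 1 — total variance = trace(Sigma) = Σ λ_i = 44 + 40 + 35 = 119.

Step 2 — fraction explained by component i = λ_i / Σ λ:
  PC1: 44/119 = 0.3697
  PC2: 40/119 = 0.3361
  PC3: 35/119 = 0.2941

Step 3 — cumulative fraction after k components = (λ_1 + ... + λ_k) / Σ λ:
  k = 1: 44/119 = 0.3697
  k = 2: (44 + 40)/119 = 84/119 = 0.7059
  k = 3: (44 + 40 + 35)/119 = 119/119 = 1

Summary (fraction, with percent):

explained: PC1 0.3697 (36.97%), PC2 0.3361 (33.61%), PC3 0.2941 (29.41%);  cumulative: 0.3697, 0.7059, 1


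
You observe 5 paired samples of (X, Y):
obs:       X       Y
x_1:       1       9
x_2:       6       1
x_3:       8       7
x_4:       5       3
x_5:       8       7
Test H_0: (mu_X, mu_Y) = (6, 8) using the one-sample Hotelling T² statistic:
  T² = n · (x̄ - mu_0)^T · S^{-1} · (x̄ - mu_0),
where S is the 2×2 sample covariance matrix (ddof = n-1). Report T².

Step 1 — sample mean vector:
  mean(X) = (1 + 6 + 8 + 5 + 8) / 5 = 28/5 = 5.6
  mean(Y) = (9 + 1 + 7 + 3 + 7) / 5 = 27/5 = 5.4
  x̄ = (5.6, 5.4),  deviation x̄ - mu_0 = (5.6, 5.4) - (6, 8) = (-0.4, -2.6).

Step 2 — sample covariance matrix, S[i,j] = (1/(n-1)) · Σ_k (x_{k,i} - mean_i) · (x_{k,j} - mean_j), divisor n-1 = 4:
  S[X,X] = ((-4.6)·(-4.6) + (0.4)·(0.4) + (2.4)·(2.4) + (-0.6)·(-0.6) + (2.4)·(2.4)) / 4 = 33.2/4 = 8.3
  S[X,Y] = ((-4.6)·(3.6) + (0.4)·(-4.4) + (2.4)·(1.6) + (-0.6)·(-2.4) + (2.4)·(1.6)) / 4 = -9.2/4 = -2.3
  S[Y,Y] = ((3.6)·(3.6) + (-4.4)·(-4.4) + (1.6)·(1.6) + (-2.4)·(-2.4) + (1.6)·(1.6)) / 4 = 43.2/4 = 10.8
  S = [[8.3, -2.3],
 [-2.3, 10.8]].

Step 3 — invert S. det(S) = 8.3·10.8 - (-2.3)² = 84.35.
  S^{-1} = (1/det) · [[d, -b], [-b, a]] = [[0.128, 0.0273],
 [0.0273, 0.0984]].

Step 4 — quadratic form (x̄ - mu_0)^T · S^{-1} · (x̄ - mu_0):
  S^{-1} · (x̄ - mu_0) = (-0.1221, -0.2667),
  (x̄ - mu_0)^T · [...] = (-0.4)·(-0.1221) + (-2.6)·(-0.2667) = 0.7424.

Step 5 — scale by n: T² = 5 · 0.7424 = 3.7119.

T² ≈ 3.7119


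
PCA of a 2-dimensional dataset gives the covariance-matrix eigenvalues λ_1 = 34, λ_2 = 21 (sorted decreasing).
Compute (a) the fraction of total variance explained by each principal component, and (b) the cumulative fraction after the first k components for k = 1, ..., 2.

Step 1 — total variance = trace(Sigma) = Σ λ_i = 34 + 21 = 55.

Step 2 — fraction explained by component i = λ_i / Σ λ:
  PC1: 34/55 = 0.6182
  PC2: 21/55 = 0.3818

Step 3 — cumulative fraction after k components = (λ_1 + ... + λ_k) / Σ λ:
  k = 1: 34/55 = 0.6182
  k = 2: (34 + 21)/55 = 55/55 = 1

Summary (fraction, with percent):

explained: PC1 0.6182 (61.82%), PC2 0.3818 (38.18%);  cumulative: 0.6182, 1


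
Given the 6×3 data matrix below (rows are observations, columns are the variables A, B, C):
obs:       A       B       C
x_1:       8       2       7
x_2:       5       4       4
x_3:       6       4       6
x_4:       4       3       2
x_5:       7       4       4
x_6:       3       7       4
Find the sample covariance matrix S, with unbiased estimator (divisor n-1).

Step 1 — column means:
  mean(A) = (8 + 5 + 6 + 4 + 7 + 3) / 6 = 33/6 = 5.5
  mean(B) = (2 + 4 + 4 + 3 + 4 + 7) / 6 = 24/6 = 4
  mean(C) = (7 + 4 + 6 + 2 + 4 + 4) / 6 = 27/6 = 4.5

Step 2 — sample covariance S[i,j] = (1/(n-1)) · Σ_k (x_{k,i} - mean_i) · (x_{k,j} - mean_j), with n-1 = 5.
  S[A,A] = ((2.5)·(2.5) + (-0.5)·(-0.5) + (0.5)·(0.5) + (-1.5)·(-1.5) + (1.5)·(1.5) + (-2.5)·(-2.5)) / 5 = 17.5/5 = 3.5
  S[A,B] = ((2.5)·(-2) + (-0.5)·(0) + (0.5)·(0) + (-1.5)·(-1) + (1.5)·(0) + (-2.5)·(3)) / 5 = -11/5 = -2.2
  S[A,C] = ((2.5)·(2.5) + (-0.5)·(-0.5) + (0.5)·(1.5) + (-1.5)·(-2.5) + (1.5)·(-0.5) + (-2.5)·(-0.5)) / 5 = 11.5/5 = 2.3
  S[B,B] = ((-2)·(-2) + (0)·(0) + (0)·(0) + (-1)·(-1) + (0)·(0) + (3)·(3)) / 5 = 14/5 = 2.8
  S[B,C] = ((-2)·(2.5) + (0)·(-0.5) + (0)·(1.5) + (-1)·(-2.5) + (0)·(-0.5) + (3)·(-0.5)) / 5 = -4/5 = -0.8
  S[C,C] = ((2.5)·(2.5) + (-0.5)·(-0.5) + (1.5)·(1.5) + (-2.5)·(-2.5) + (-0.5)·(-0.5) + (-0.5)·(-0.5)) / 5 = 15.5/5 = 3.1

S is symmetric (S[j,i] = S[i,j]). Assembling:

S = [[3.5, -2.2, 2.3],
 [-2.2, 2.8, -0.8],
 [2.3, -0.8, 3.1]]


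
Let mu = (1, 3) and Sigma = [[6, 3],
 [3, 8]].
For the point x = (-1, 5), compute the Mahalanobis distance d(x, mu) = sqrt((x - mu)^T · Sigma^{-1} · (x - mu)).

Step 1 — centre the observation: (x - mu) = (-2, 2).

Step 2 — invert Sigma. det(Sigma) = 6·8 - (3)² = 39.
  Sigma^{-1} = (1/det) · [[d, -b], [-b, a]] = [[0.2051, -0.0769],
 [-0.0769, 0.1538]].

Step 3 — form the quadratic (x - mu)^T · Sigma^{-1} · (x - mu):
  Sigma^{-1} · (x - mu) = (-0.5641, 0.4615).
  (x - mu)^T · [Sigma^{-1} · (x - mu)] = (-2)·(-0.5641) + (2)·(0.4615) = 2.0513.

Step 4 — take square root: d = √(2.0513) ≈ 1.4322.

d(x, mu) = √(2.0513) ≈ 1.4322


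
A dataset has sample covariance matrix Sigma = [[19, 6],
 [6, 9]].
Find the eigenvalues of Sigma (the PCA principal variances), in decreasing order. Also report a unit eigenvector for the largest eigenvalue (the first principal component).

Step 1 — characteristic polynomial of 2×2 Sigma:
  det(Sigma - λI) = λ² - trace · λ + det = 0.
  trace = 19 + 9 = 28, det = 19·9 - (6)² = 135.
Step 2 — discriminant:
  Δ = trace² - 4·det = 784 - 540 = 244.
Step 3 — eigenvalues:
  λ = (trace ± √Δ)/2 = (28 ± 15.6205)/2,
  λ_1 = 21.8102,  λ_2 = 6.1898.

Step 4 — unit eigenvector for λ_1: solve (Sigma - λ_1 I)v = 0. First row:
  (19 - 21.8102)·v_x + (6)·v_y = 0, i.e. (-2.8102)·v_x + (6)·v_y = 0,
  so v ∝ (b, λ_1 - a) = (6, 2.8102) = u.
  ||u|| = √((6)² + (2.8102)²) = √(43.8975) ≈ 6.6255,
  v_1 = u/||u|| ≈ (0.9056, 0.4242) (||v_1|| = 1).

λ_1 = 21.8102,  λ_2 = 6.1898;  v_1 ≈ (0.9056, 0.4242)


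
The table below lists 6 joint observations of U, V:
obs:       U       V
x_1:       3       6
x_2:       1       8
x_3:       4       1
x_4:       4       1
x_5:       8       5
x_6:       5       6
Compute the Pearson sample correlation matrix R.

Step 1 — column means:
  mean(U) = (3 + 1 + 4 + 4 + 8 + 5) / 6 = 25/6 = 4.1667
  mean(V) = (6 + 8 + 1 + 1 + 5 + 6) / 6 = 27/6 = 4.5

Step 2 — sample variances and covariances s[i,j] = (1/(n-1)) · Σ_k (x_{k,i} - mean_i) · (x_{k,j} - mean_j), with n-1 = 5:
  s[U,U] = ((-1.1667)·(-1.1667) + (-3.1667)·(-3.1667) + (-0.1667)·(-0.1667) + (-0.1667)·(-0.1667) + (3.8333)·(3.8333) + (0.8333)·(0.8333)) / 5 = 26.8333/5 = 5.3667
  s[U,V] = ((-1.1667)·(1.5) + (-3.1667)·(3.5) + (-0.1667)·(-3.5) + (-0.1667)·(-3.5) + (3.8333)·(0.5) + (0.8333)·(1.5)) / 5 = -8.5/5 = -1.7
  s[V,V] = ((1.5)·(1.5) + (3.5)·(3.5) + (-3.5)·(-3.5) + (-3.5)·(-3.5) + (0.5)·(0.5) + (1.5)·(1.5)) / 5 = 41.5/5 = 8.3
  Sample standard deviations s_i = √(s[i,i]):
  s(U) = √(5.3667) = 2.3166
  s(V) = √(8.3) = 2.881

Step 3 — r_{ij} = s_{ij} / (s_i · s_j):
  r[U,U] = 1 (diagonal).
  r[U,V] = -1.7 / (2.3166 · 2.881) = -1.7 / 6.6741 = -0.2547
  r[V,V] = 1 (diagonal).

R is symmetric with unit diagonal. Assembling:

R = [[1, -0.2547],
 [-0.2547, 1]]


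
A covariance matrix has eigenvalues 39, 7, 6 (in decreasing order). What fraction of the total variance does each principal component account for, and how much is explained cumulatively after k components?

Step 1 — total variance = trace(Sigma) = Σ λ_i = 39 + 7 + 6 = 52.

Step 2 — fraction explained by component i = λ_i / Σ λ:
  PC1: 39/52 = 0.75
  PC2: 7/52 = 0.1346
  PC3: 6/52 = 0.1154

Step 3 — cumulative fraction after k components = (λ_1 + ... + λ_k) / Σ λ:
  k = 1: 39/52 = 0.75
  k = 2: (39 + 7)/52 = 46/52 = 0.8846
  k = 3: (39 + 7 + 6)/52 = 52/52 = 1

Summary (fraction, with percent):

explained: PC1 0.75 (75%), PC2 0.1346 (13.46%), PC3 0.1154 (11.54%);  cumulative: 0.75, 0.8846, 1


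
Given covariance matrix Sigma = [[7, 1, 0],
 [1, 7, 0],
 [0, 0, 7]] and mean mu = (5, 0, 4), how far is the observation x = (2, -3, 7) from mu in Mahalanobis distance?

Step 1 — centre the observation: (x - mu) = (-3, -3, 3).

Step 2 — invert Sigma (cofactor / det for 3×3, or solve directly):
  Sigma^{-1} = [[0.1458, -0.0208, 0],
 [-0.0208, 0.1458, 0],
 [0, 0, 0.1429]].

Step 3 — form the quadratic (x - mu)^T · Sigma^{-1} · (x - mu):
  Sigma^{-1} · (x - mu) = (-0.375, -0.375, 0.4286).
  (x - mu)^T · [Sigma^{-1} · (x - mu)] = (-3)·(-0.375) + (-3)·(-0.375) + (3)·(0.4286) = 3.5357.

Step 4 — take square root: d = √(3.5357) ≈ 1.8803.

d(x, mu) = √(3.5357) ≈ 1.8803


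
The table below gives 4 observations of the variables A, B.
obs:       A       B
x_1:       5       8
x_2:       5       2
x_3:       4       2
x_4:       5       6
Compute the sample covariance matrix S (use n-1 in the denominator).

Step 1 — column means:
  mean(A) = (5 + 5 + 4 + 5) / 4 = 19/4 = 4.75
  mean(B) = (8 + 2 + 2 + 6) / 4 = 18/4 = 4.5

Step 2 — sample covariance S[i,j] = (1/(n-1)) · Σ_k (x_{k,i} - mean_i) · (x_{k,j} - mean_j), with n-1 = 3.
  S[A,A] = ((0.25)·(0.25) + (0.25)·(0.25) + (-0.75)·(-0.75) + (0.25)·(0.25)) / 3 = 0.75/3 = 0.25
  S[A,B] = ((0.25)·(3.5) + (0.25)·(-2.5) + (-0.75)·(-2.5) + (0.25)·(1.5)) / 3 = 2.5/3 = 0.8333
  S[B,B] = ((3.5)·(3.5) + (-2.5)·(-2.5) + (-2.5)·(-2.5) + (1.5)·(1.5)) / 3 = 27/3 = 9

S is symmetric (S[j,i] = S[i,j]). Assembling:

S = [[0.25, 0.8333],
 [0.8333, 9]]


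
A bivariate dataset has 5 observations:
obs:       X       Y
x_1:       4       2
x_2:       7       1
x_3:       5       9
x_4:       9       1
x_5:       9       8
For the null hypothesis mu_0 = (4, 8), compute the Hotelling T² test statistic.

Step 1 — sample mean vector:
  mean(X) = (4 + 7 + 5 + 9 + 9) / 5 = 34/5 = 6.8
  mean(Y) = (2 + 1 + 9 + 1 + 8) / 5 = 21/5 = 4.2
  x̄ = (6.8, 4.2),  deviation x̄ - mu_0 = (6.8, 4.2) - (4, 8) = (2.8, -3.8).

Step 2 — sample covariance matrix, S[i,j] = (1/(n-1)) · Σ_k (x_{k,i} - mean_i) · (x_{k,j} - mean_j), divisor n-1 = 4:
  S[X,X] = ((-2.8)·(-2.8) + (0.2)·(0.2) + (-1.8)·(-1.8) + (2.2)·(2.2) + (2.2)·(2.2)) / 4 = 20.8/4 = 5.2
  S[X,Y] = ((-2.8)·(-2.2) + (0.2)·(-3.2) + (-1.8)·(4.8) + (2.2)·(-3.2) + (2.2)·(3.8)) / 4 = -1.8/4 = -0.45
  S[Y,Y] = ((-2.2)·(-2.2) + (-3.2)·(-3.2) + (4.8)·(4.8) + (-3.2)·(-3.2) + (3.8)·(3.8)) / 4 = 62.8/4 = 15.7
  S = [[5.2, -0.45],
 [-0.45, 15.7]].

Step 3 — invert S. det(S) = 5.2·15.7 - (-0.45)² = 81.4375.
  S^{-1} = (1/det) · [[d, -b], [-b, a]] = [[0.1928, 0.0055],
 [0.0055, 0.0639]].

Step 4 — quadratic form (x̄ - mu_0)^T · S^{-1} · (x̄ - mu_0):
  S^{-1} · (x̄ - mu_0) = (0.5188, -0.2272),
  (x̄ - mu_0)^T · [...] = (2.8)·(0.5188) + (-3.8)·(-0.2272) = 2.3159.

Step 5 — scale by n: T² = 5 · 2.3159 = 11.5794.

T² ≈ 11.5794


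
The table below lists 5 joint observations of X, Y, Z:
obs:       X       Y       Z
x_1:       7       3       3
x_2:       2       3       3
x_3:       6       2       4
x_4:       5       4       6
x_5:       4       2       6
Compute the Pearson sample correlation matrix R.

Step 1 — column means:
  mean(X) = (7 + 2 + 6 + 5 + 4) / 5 = 24/5 = 4.8
  mean(Y) = (3 + 3 + 2 + 4 + 2) / 5 = 14/5 = 2.8
  mean(Z) = (3 + 3 + 4 + 6 + 6) / 5 = 22/5 = 4.4

Step 2 — sample variances and covariances s[i,j] = (1/(n-1)) · Σ_k (x_{k,i} - mean_i) · (x_{k,j} - mean_j), with n-1 = 4:
  s[X,X] = ((2.2)·(2.2) + (-2.8)·(-2.8) + (1.2)·(1.2) + (0.2)·(0.2) + (-0.8)·(-0.8)) / 4 = 14.8/4 = 3.7
  s[X,Y] = ((2.2)·(0.2) + (-2.8)·(0.2) + (1.2)·(-0.8) + (0.2)·(1.2) + (-0.8)·(-0.8)) / 4 = -0.2/4 = -0.05
  s[X,Z] = ((2.2)·(-1.4) + (-2.8)·(-1.4) + (1.2)·(-0.4) + (0.2)·(1.6) + (-0.8)·(1.6)) / 4 = -0.6/4 = -0.15
  s[Y,Y] = ((0.2)·(0.2) + (0.2)·(0.2) + (-0.8)·(-0.8) + (1.2)·(1.2) + (-0.8)·(-0.8)) / 4 = 2.8/4 = 0.7
  s[Y,Z] = ((0.2)·(-1.4) + (0.2)·(-1.4) + (-0.8)·(-0.4) + (1.2)·(1.6) + (-0.8)·(1.6)) / 4 = 0.4/4 = 0.1
  s[Z,Z] = ((-1.4)·(-1.4) + (-1.4)·(-1.4) + (-0.4)·(-0.4) + (1.6)·(1.6) + (1.6)·(1.6)) / 4 = 9.2/4 = 2.3
  Sample standard deviations s_i = √(s[i,i]):
  s(X) = √(3.7) = 1.9235
  s(Y) = √(0.7) = 0.8367
  s(Z) = √(2.3) = 1.5166

Step 3 — r_{ij} = s_{ij} / (s_i · s_j):
  r[X,X] = 1 (diagonal).
  r[X,Y] = -0.05 / (1.9235 · 0.8367) = -0.05 / 1.6093 = -0.0311
  r[X,Z] = -0.15 / (1.9235 · 1.5166) = -0.15 / 2.9172 = -0.0514
  r[Y,Y] = 1 (diagonal).
  r[Y,Z] = 0.1 / (0.8367 · 1.5166) = 0.1 / 1.2689 = 0.0788
  r[Z,Z] = 1 (diagonal).

R is symmetric with unit diagonal. Assembling:

R = [[1, -0.0311, -0.0514],
 [-0.0311, 1, 0.0788],
 [-0.0514, 0.0788, 1]]


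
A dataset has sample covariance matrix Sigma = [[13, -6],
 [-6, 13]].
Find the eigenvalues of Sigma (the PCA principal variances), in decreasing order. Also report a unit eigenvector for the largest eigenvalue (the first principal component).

Step 1 — characteristic polynomial of 2×2 Sigma:
  det(Sigma - λI) = λ² - trace · λ + det = 0.
  trace = 13 + 13 = 26, det = 13·13 - (-6)² = 133.
Step 2 — discriminant:
  Δ = trace² - 4·det = 676 - 532 = 144.
Step 3 — eigenvalues:
  λ = (trace ± √Δ)/2 = (26 ± 12)/2,
  λ_1 = 19,  λ_2 = 7.

Step 4 — unit eigenvector for λ_1: solve (Sigma - λ_1 I)v = 0. First row:
  (13 - 19)·v_x + (-6)·v_y = 0, i.e. (-6)·v_x + (-6)·v_y = 0,
  so v ∝ (b, λ_1 - a) = (-6, 6); multiply by -1 so the first entry is positive: u = (6, -6).
  ||u|| = √((6)² + (-6)²) = √(72) ≈ 8.4853,
  v_1 = u/||u|| ≈ (0.7071, -0.7071) (||v_1|| = 1).

λ_1 = 19,  λ_2 = 7;  v_1 ≈ (0.7071, -0.7071)


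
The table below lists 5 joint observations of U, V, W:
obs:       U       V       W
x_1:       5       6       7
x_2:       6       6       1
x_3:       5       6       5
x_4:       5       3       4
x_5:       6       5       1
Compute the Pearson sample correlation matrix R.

Step 1 — column means:
  mean(U) = (5 + 6 + 5 + 5 + 6) / 5 = 27/5 = 5.4
  mean(V) = (6 + 6 + 6 + 3 + 5) / 5 = 26/5 = 5.2
  mean(W) = (7 + 1 + 5 + 4 + 1) / 5 = 18/5 = 3.6

Step 2 — sample variances and covariances s[i,j] = (1/(n-1)) · Σ_k (x_{k,i} - mean_i) · (x_{k,j} - mean_j), with n-1 = 4:
  s[U,U] = ((-0.4)·(-0.4) + (0.6)·(0.6) + (-0.4)·(-0.4) + (-0.4)·(-0.4) + (0.6)·(0.6)) / 4 = 1.2/4 = 0.3
  s[U,V] = ((-0.4)·(0.8) + (0.6)·(0.8) + (-0.4)·(0.8) + (-0.4)·(-2.2) + (0.6)·(-0.2)) / 4 = 0.6/4 = 0.15
  s[U,W] = ((-0.4)·(3.4) + (0.6)·(-2.6) + (-0.4)·(1.4) + (-0.4)·(0.4) + (0.6)·(-2.6)) / 4 = -5.2/4 = -1.3
  s[V,V] = ((0.8)·(0.8) + (0.8)·(0.8) + (0.8)·(0.8) + (-2.2)·(-2.2) + (-0.2)·(-0.2)) / 4 = 6.8/4 = 1.7
  s[V,W] = ((0.8)·(3.4) + (0.8)·(-2.6) + (0.8)·(1.4) + (-2.2)·(0.4) + (-0.2)·(-2.6)) / 4 = 1.4/4 = 0.35
  s[W,W] = ((3.4)·(3.4) + (-2.6)·(-2.6) + (1.4)·(1.4) + (0.4)·(0.4) + (-2.6)·(-2.6)) / 4 = 27.2/4 = 6.8
  Sample standard deviations s_i = √(s[i,i]):
  s(U) = √(0.3) = 0.5477
  s(V) = √(1.7) = 1.3038
  s(W) = √(6.8) = 2.6077

Step 3 — r_{ij} = s_{ij} / (s_i · s_j):
  r[U,U] = 1 (diagonal).
  r[U,V] = 0.15 / (0.5477 · 1.3038) = 0.15 / 0.7141 = 0.21
  r[U,W] = -1.3 / (0.5477 · 2.6077) = -1.3 / 1.4283 = -0.9102
  r[V,V] = 1 (diagonal).
  r[V,W] = 0.35 / (1.3038 · 2.6077) = 0.35 / 3.4 = 0.1029
  r[W,W] = 1 (diagonal).

R is symmetric with unit diagonal. Assembling:

R = [[1, 0.21, -0.9102],
 [0.21, 1, 0.1029],
 [-0.9102, 0.1029, 1]]


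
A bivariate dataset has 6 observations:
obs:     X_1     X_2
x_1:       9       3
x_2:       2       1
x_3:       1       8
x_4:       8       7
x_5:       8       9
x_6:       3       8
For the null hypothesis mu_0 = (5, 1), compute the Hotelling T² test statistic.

Step 1 — sample mean vector:
  mean(X_1) = (9 + 2 + 1 + 8 + 8 + 3) / 6 = 31/6 = 5.1667
  mean(X_2) = (3 + 1 + 8 + 7 + 9 + 8) / 6 = 36/6 = 6
  x̄ = (5.1667, 6),  deviation x̄ - mu_0 = (5.1667, 6) - (5, 1) = (0.1667, 5).

Step 2 — sample covariance matrix, S[i,j] = (1/(n-1)) · Σ_k (x_{k,i} - mean_i) · (x_{k,j} - mean_j), divisor n-1 = 5:
  S[X_1,X_1] = ((3.8333)·(3.8333) + (-3.1667)·(-3.1667) + (-4.1667)·(-4.1667) + (2.8333)·(2.8333) + (2.8333)·(2.8333) + (-2.1667)·(-2.1667)) / 5 = 62.8333/5 = 12.5667
  S[X_1,X_2] = ((3.8333)·(-3) + (-3.1667)·(-5) + (-4.1667)·(2) + (2.8333)·(1) + (2.8333)·(3) + (-2.1667)·(2)) / 5 = 3/5 = 0.6
  S[X_2,X_2] = ((-3)·(-3) + (-5)·(-5) + (2)·(2) + (1)·(1) + (3)·(3) + (2)·(2)) / 5 = 52/5 = 10.4
  S = [[12.5667, 0.6],
 [0.6, 10.4]].

Step 3 — invert S. det(S) = 12.5667·10.4 - (0.6)² = 130.3333.
  S^{-1} = (1/det) · [[d, -b], [-b, a]] = [[0.0798, -0.0046],
 [-0.0046, 0.0964]].

Step 4 — quadratic form (x̄ - mu_0)^T · S^{-1} · (x̄ - mu_0):
  S^{-1} · (x̄ - mu_0) = (-0.0097, 0.4813),
  (x̄ - mu_0)^T · [...] = (0.1667)·(-0.0097) + (5)·(0.4813) = 2.405.

Step 5 — scale by n: T² = 6 · 2.405 = 14.4302.

T² ≈ 14.4302


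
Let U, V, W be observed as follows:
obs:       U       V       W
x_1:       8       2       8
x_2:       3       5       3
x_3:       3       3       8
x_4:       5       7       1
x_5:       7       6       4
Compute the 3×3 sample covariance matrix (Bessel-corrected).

Step 1 — column means:
  mean(U) = (8 + 3 + 3 + 5 + 7) / 5 = 26/5 = 5.2
  mean(V) = (2 + 5 + 3 + 7 + 6) / 5 = 23/5 = 4.6
  mean(W) = (8 + 3 + 8 + 1 + 4) / 5 = 24/5 = 4.8

Step 2 — sample covariance S[i,j] = (1/(n-1)) · Σ_k (x_{k,i} - mean_i) · (x_{k,j} - mean_j), with n-1 = 4.
  S[U,U] = ((2.8)·(2.8) + (-2.2)·(-2.2) + (-2.2)·(-2.2) + (-0.2)·(-0.2) + (1.8)·(1.8)) / 4 = 20.8/4 = 5.2
  S[U,V] = ((2.8)·(-2.6) + (-2.2)·(0.4) + (-2.2)·(-1.6) + (-0.2)·(2.4) + (1.8)·(1.4)) / 4 = -2.6/4 = -0.65
  S[U,W] = ((2.8)·(3.2) + (-2.2)·(-1.8) + (-2.2)·(3.2) + (-0.2)·(-3.8) + (1.8)·(-0.8)) / 4 = 5.2/4 = 1.3
  S[V,V] = ((-2.6)·(-2.6) + (0.4)·(0.4) + (-1.6)·(-1.6) + (2.4)·(2.4) + (1.4)·(1.4)) / 4 = 17.2/4 = 4.3
  S[V,W] = ((-2.6)·(3.2) + (0.4)·(-1.8) + (-1.6)·(3.2) + (2.4)·(-3.8) + (1.4)·(-0.8)) / 4 = -24.4/4 = -6.1
  S[W,W] = ((3.2)·(3.2) + (-1.8)·(-1.8) + (3.2)·(3.2) + (-3.8)·(-3.8) + (-0.8)·(-0.8)) / 4 = 38.8/4 = 9.7

S is symmetric (S[j,i] = S[i,j]). Assembling:

S = [[5.2, -0.65, 1.3],
 [-0.65, 4.3, -6.1],
 [1.3, -6.1, 9.7]]


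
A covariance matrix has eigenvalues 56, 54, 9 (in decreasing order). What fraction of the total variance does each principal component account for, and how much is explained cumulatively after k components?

Step 1 — total variance = trace(Sigma) = Σ λ_i = 56 + 54 + 9 = 119.

Step 2 — fraction explained by component i = λ_i / Σ λ:
  PC1: 56/119 = 0.4706
  PC2: 54/119 = 0.4538
  PC3: 9/119 = 0.0756

Step 3 — cumulative fraction after k components = (λ_1 + ... + λ_k) / Σ λ:
  k = 1: 56/119 = 0.4706
  k = 2: (56 + 54)/119 = 110/119 = 0.9244
  k = 3: (56 + 54 + 9)/119 = 119/119 = 1

Summary (fraction, with percent):

explained: PC1 0.4706 (47.06%), PC2 0.4538 (45.38%), PC3 0.0756 (7.56%);  cumulative: 0.4706, 0.9244, 1


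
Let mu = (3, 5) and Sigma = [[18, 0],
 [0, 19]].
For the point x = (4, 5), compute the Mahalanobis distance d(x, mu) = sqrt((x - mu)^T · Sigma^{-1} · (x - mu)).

Step 1 — centre the observation: (x - mu) = (1, 0).

Step 2 — invert Sigma. det(Sigma) = 18·19 - (0)² = 342.
  Sigma^{-1} = (1/det) · [[d, -b], [-b, a]] = [[0.0556, 0],
 [0, 0.0526]].

Step 3 — form the quadratic (x - mu)^T · Sigma^{-1} · (x - mu):
  Sigma^{-1} · (x - mu) = (0.0556, 0).
  (x - mu)^T · [Sigma^{-1} · (x - mu)] = (1)·(0.0556) + (0)·(0) = 0.0556.

Step 4 — take square root: d = √(0.0556) ≈ 0.2357.

d(x, mu) = √(0.0556) ≈ 0.2357


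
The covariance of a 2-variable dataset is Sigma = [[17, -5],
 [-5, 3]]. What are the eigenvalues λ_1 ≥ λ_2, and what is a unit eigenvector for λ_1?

Step 1 — characteristic polynomial of 2×2 Sigma:
  det(Sigma - λI) = λ² - trace · λ + det = 0.
  trace = 17 + 3 = 20, det = 17·3 - (-5)² = 26.
Step 2 — discriminant:
  Δ = trace² - 4·det = 400 - 104 = 296.
Step 3 — eigenvalues:
  λ = (trace ± √Δ)/2 = (20 ± 17.2047)/2,
  λ_1 = 18.6023,  λ_2 = 1.3977.

Step 4 — unit eigenvector for λ_1: solve (Sigma - λ_1 I)v = 0. First row:
  (17 - 18.6023)·v_x + (-5)·v_y = 0, i.e. (-1.6023)·v_x + (-5)·v_y = 0,
  so v ∝ (b, λ_1 - a) = (-5, 1.6023); multiply by -1 so the first entry is positive: u = (5, -1.6023).
  ||u|| = √((5)² + (-1.6023)²) = √(27.5674) ≈ 5.2505,
  v_1 = u/||u|| ≈ (0.9523, -0.3052) (||v_1|| = 1).

λ_1 = 18.6023,  λ_2 = 1.3977;  v_1 ≈ (0.9523, -0.3052)


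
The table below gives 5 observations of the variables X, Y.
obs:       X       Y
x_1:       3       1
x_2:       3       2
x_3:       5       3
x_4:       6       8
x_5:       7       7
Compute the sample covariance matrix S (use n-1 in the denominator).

Step 1 — column means:
  mean(X) = (3 + 3 + 5 + 6 + 7) / 5 = 24/5 = 4.8
  mean(Y) = (1 + 2 + 3 + 8 + 7) / 5 = 21/5 = 4.2

Step 2 — sample covariance S[i,j] = (1/(n-1)) · Σ_k (x_{k,i} - mean_i) · (x_{k,j} - mean_j), with n-1 = 4.
  S[X,X] = ((-1.8)·(-1.8) + (-1.8)·(-1.8) + (0.2)·(0.2) + (1.2)·(1.2) + (2.2)·(2.2)) / 4 = 12.8/4 = 3.2
  S[X,Y] = ((-1.8)·(-3.2) + (-1.8)·(-2.2) + (0.2)·(-1.2) + (1.2)·(3.8) + (2.2)·(2.8)) / 4 = 20.2/4 = 5.05
  S[Y,Y] = ((-3.2)·(-3.2) + (-2.2)·(-2.2) + (-1.2)·(-1.2) + (3.8)·(3.8) + (2.8)·(2.8)) / 4 = 38.8/4 = 9.7

S is symmetric (S[j,i] = S[i,j]). Assembling:

S = [[3.2, 5.05],
 [5.05, 9.7]]


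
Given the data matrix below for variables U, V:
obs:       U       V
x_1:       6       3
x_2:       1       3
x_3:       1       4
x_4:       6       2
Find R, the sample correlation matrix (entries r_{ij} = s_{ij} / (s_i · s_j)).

Step 1 — column means:
  mean(U) = (6 + 1 + 1 + 6) / 4 = 14/4 = 3.5
  mean(V) = (3 + 3 + 4 + 2) / 4 = 12/4 = 3

Step 2 — sample variances and covariances s[i,j] = (1/(n-1)) · Σ_k (x_{k,i} - mean_i) · (x_{k,j} - mean_j), with n-1 = 3:
  s[U,U] = ((2.5)·(2.5) + (-2.5)·(-2.5) + (-2.5)·(-2.5) + (2.5)·(2.5)) / 3 = 25/3 = 8.3333
  s[U,V] = ((2.5)·(0) + (-2.5)·(0) + (-2.5)·(1) + (2.5)·(-1)) / 3 = -5/3 = -1.6667
  s[V,V] = ((0)·(0) + (0)·(0) + (1)·(1) + (-1)·(-1)) / 3 = 2/3 = 0.6667
  Sample standard deviations s_i = √(s[i,i]):
  s(U) = √(8.3333) = 2.8868
  s(V) = √(0.6667) = 0.8165

Step 3 — r_{ij} = s_{ij} / (s_i · s_j):
  r[U,U] = 1 (diagonal).
  r[U,V] = -1.6667 / (2.8868 · 0.8165) = -1.6667 / 2.357 = -0.7071
  r[V,V] = 1 (diagonal).

R is symmetric with unit diagonal. Assembling:

R = [[1, -0.7071],
 [-0.7071, 1]]


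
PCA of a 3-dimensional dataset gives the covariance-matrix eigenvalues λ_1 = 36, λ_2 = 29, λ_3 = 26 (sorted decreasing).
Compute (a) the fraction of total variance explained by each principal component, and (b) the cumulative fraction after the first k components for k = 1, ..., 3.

Step 1 — total variance = trace(Sigma) = Σ λ_i = 36 + 29 + 26 = 91.

Step 2 — fraction explained by component i = λ_i / Σ λ:
  PC1: 36/91 = 0.3956
  PC2: 29/91 = 0.3187
  PC3: 26/91 = 0.2857

Step 3 — cumulative fraction after k components = (λ_1 + ... + λ_k) / Σ λ:
  k = 1: 36/91 = 0.3956
  k = 2: (36 + 29)/91 = 65/91 = 0.7143
  k = 3: (36 + 29 + 26)/91 = 91/91 = 1

Summary (fraction, with percent):

explained: PC1 0.3956 (39.56%), PC2 0.3187 (31.87%), PC3 0.2857 (28.57%);  cumulative: 0.3956, 0.7143, 1


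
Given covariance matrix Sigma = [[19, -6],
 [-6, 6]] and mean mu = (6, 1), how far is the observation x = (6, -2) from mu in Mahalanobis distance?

Step 1 — centre the observation: (x - mu) = (0, -3).

Step 2 — invert Sigma. det(Sigma) = 19·6 - (-6)² = 78.
  Sigma^{-1} = (1/det) · [[d, -b], [-b, a]] = [[0.0769, 0.0769],
 [0.0769, 0.2436]].

Step 3 — form the quadratic (x - mu)^T · Sigma^{-1} · (x - mu):
  Sigma^{-1} · (x - mu) = (-0.2308, -0.7308).
  (x - mu)^T · [Sigma^{-1} · (x - mu)] = (0)·(-0.2308) + (-3)·(-0.7308) = 2.1923.

Step 4 — take square root: d = √(2.1923) ≈ 1.4806.

d(x, mu) = √(2.1923) ≈ 1.4806


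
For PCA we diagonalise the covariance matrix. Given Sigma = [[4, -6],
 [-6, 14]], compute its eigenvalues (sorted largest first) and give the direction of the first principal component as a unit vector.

Step 1 — characteristic polynomial of 2×2 Sigma:
  det(Sigma - λI) = λ² - trace · λ + det = 0.
  trace = 4 + 14 = 18, det = 4·14 - (-6)² = 20.
Step 2 — discriminant:
  Δ = trace² - 4·det = 324 - 80 = 244.
Step 3 — eigenvalues:
  λ = (trace ± √Δ)/2 = (18 ± 15.6205)/2,
  λ_1 = 16.8102,  λ_2 = 1.1898.

Step 4 — unit eigenvector for λ_1: solve (Sigma - λ_1 I)v = 0. First row:
  (4 - 16.8102)·v_x + (-6)·v_y = 0, i.e. (-12.8102)·v_x + (-6)·v_y = 0,
  so v ∝ (b, λ_1 - a) = (-6, 12.8102); multiply by -1 so the first entry is positive: u = (6, -12.8102).
  ||u|| = √((6)² + (-12.8102)²) = √(200.1025) ≈ 14.1458,
  v_1 = u/||u|| ≈ (0.4242, -0.9056) (||v_1|| = 1).

λ_1 = 16.8102,  λ_2 = 1.1898;  v_1 ≈ (0.4242, -0.9056)


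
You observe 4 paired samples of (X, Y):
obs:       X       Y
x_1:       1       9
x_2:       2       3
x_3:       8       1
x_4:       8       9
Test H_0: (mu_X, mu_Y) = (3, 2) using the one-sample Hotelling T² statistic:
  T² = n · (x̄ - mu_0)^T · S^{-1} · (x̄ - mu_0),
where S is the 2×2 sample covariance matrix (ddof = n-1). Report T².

Step 1 — sample mean vector:
  mean(X) = (1 + 2 + 8 + 8) / 4 = 19/4 = 4.75
  mean(Y) = (9 + 3 + 1 + 9) / 4 = 22/4 = 5.5
  x̄ = (4.75, 5.5),  deviation x̄ - mu_0 = (4.75, 5.5) - (3, 2) = (1.75, 3.5).

Step 2 — sample covariance matrix, S[i,j] = (1/(n-1)) · Σ_k (x_{k,i} - mean_i) · (x_{k,j} - mean_j), divisor n-1 = 3:
  S[X,X] = ((-3.75)·(-3.75) + (-2.75)·(-2.75) + (3.25)·(3.25) + (3.25)·(3.25)) / 3 = 42.75/3 = 14.25
  S[X,Y] = ((-3.75)·(3.5) + (-2.75)·(-2.5) + (3.25)·(-4.5) + (3.25)·(3.5)) / 3 = -9.5/3 = -3.1667
  S[Y,Y] = ((3.5)·(3.5) + (-2.5)·(-2.5) + (-4.5)·(-4.5) + (3.5)·(3.5)) / 3 = 51/3 = 17
  S = [[14.25, -3.1667],
 [-3.1667, 17]].

Step 3 — invert S. det(S) = 14.25·17 - (-3.1667)² = 232.2222.
  S^{-1} = (1/det) · [[d, -b], [-b, a]] = [[0.0732, 0.0136],
 [0.0136, 0.0614]].

Step 4 — quadratic form (x̄ - mu_0)^T · S^{-1} · (x̄ - mu_0):
  S^{-1} · (x̄ - mu_0) = (0.1758, 0.2386),
  (x̄ - mu_0)^T · [...] = (1.75)·(0.1758) + (3.5)·(0.2386) = 1.1429.

Step 5 — scale by n: T² = 4 · 1.1429 = 4.5718.

T² ≈ 4.5718
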